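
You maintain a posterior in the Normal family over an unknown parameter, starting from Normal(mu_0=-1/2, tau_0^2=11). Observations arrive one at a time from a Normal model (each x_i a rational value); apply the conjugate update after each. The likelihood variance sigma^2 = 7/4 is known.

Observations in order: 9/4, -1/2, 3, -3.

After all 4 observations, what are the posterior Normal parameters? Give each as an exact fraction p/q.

obs 1: x=9/4 → posterior Normal(191/102, 77/51)
obs 2: x=-1/2 → posterior Normal(147/190, 77/95)
obs 3: x=3 → posterior Normal(411/278, 77/139)
obs 4: x=-3 → posterior Normal(49/122, 77/183)

mu_0=49/122, tau_0^2=77/183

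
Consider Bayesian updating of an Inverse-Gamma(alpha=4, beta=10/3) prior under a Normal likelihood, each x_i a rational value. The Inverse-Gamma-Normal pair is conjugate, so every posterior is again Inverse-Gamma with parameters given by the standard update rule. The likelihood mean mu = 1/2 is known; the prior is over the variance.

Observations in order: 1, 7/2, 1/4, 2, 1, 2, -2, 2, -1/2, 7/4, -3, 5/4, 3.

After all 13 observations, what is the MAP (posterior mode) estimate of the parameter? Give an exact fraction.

2441/1104

obs 1: x=1 → posterior Inverse-Gamma(9/2, 83/24)
obs 2: x=7/2 → posterior Inverse-Gamma(5, 191/24)
obs 3: x=1/4 → posterior Inverse-Gamma(11/2, 767/96)
obs 4: x=2 → posterior Inverse-Gamma(6, 875/96)
obs 5: x=1 → posterior Inverse-Gamma(13/2, 887/96)
obs 6: x=2 → posterior Inverse-Gamma(7, 995/96)
obs 7: x=-2 → posterior Inverse-Gamma(15/2, 1295/96)
obs 8: x=2 → posterior Inverse-Gamma(8, 1403/96)
obs 9: x=-1/2 → posterior Inverse-Gamma(17/2, 1451/96)
obs 10: x=7/4 → posterior Inverse-Gamma(9, 763/48)
obs 11: x=-3 → posterior Inverse-Gamma(19/2, 1057/48)
obs 12: x=5/4 → posterior Inverse-Gamma(10, 2141/96)
obs 13: x=3 → posterior Inverse-Gamma(21/2, 2441/96)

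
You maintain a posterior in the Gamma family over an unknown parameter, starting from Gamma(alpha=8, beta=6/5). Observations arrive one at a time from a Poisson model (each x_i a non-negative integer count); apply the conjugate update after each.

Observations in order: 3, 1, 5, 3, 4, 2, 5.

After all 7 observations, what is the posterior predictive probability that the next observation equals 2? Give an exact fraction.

76842460194174512742425556045058775407616393449561775/464395991957501463039455344444547263616699847720042496

obs 1: x=3 → posterior Gamma(11, 11/5)
obs 2: x=1 → posterior Gamma(12, 16/5)
obs 3: x=5 → posterior Gamma(17, 21/5)
obs 4: x=3 → posterior Gamma(20, 26/5)
obs 5: x=4 → posterior Gamma(24, 31/5)
obs 6: x=2 → posterior Gamma(26, 36/5)
obs 7: x=5 → posterior Gamma(31, 41/5)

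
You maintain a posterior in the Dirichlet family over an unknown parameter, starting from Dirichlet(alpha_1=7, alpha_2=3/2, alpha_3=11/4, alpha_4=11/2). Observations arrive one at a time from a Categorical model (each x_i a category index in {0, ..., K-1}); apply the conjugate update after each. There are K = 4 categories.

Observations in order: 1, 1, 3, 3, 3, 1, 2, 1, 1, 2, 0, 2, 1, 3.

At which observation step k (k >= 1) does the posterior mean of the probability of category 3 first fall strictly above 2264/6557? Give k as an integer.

obs 1: x=1 → posterior Dirichlet(7, 5/2, 11/4, 11/2)
obs 2: x=1 → posterior Dirichlet(7, 7/2, 11/4, 11/2)
obs 3: x=3 → posterior Dirichlet(7, 7/2, 11/4, 13/2)
obs 4: x=3 → posterior Dirichlet(7, 7/2, 11/4, 15/2)
obs 5: x=3 → posterior Dirichlet(7, 7/2, 11/4, 17/2)
obs 6: x=1 → posterior Dirichlet(7, 9/2, 11/4, 17/2)
obs 7: x=2 → posterior Dirichlet(7, 9/2, 15/4, 17/2)
obs 8: x=1 → posterior Dirichlet(7, 11/2, 15/4, 17/2)
obs 9: x=1 → posterior Dirichlet(7, 13/2, 15/4, 17/2)
obs 10: x=2 → posterior Dirichlet(7, 13/2, 19/4, 17/2)
obs 11: x=0 → posterior Dirichlet(8, 13/2, 19/4, 17/2)
obs 12: x=2 → posterior Dirichlet(8, 13/2, 23/4, 17/2)
obs 13: x=1 → posterior Dirichlet(8, 15/2, 23/4, 17/2)
obs 14: x=3 → posterior Dirichlet(8, 15/2, 23/4, 19/2)

k = 4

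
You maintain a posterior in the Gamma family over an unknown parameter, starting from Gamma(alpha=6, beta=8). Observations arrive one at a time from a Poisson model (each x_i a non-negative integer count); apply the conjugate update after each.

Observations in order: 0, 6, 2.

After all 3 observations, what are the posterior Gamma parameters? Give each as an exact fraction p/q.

obs 1: x=0 → posterior Gamma(6, 9)
obs 2: x=6 → posterior Gamma(12, 10)
obs 3: x=2 → posterior Gamma(14, 11)

alpha=14, beta=11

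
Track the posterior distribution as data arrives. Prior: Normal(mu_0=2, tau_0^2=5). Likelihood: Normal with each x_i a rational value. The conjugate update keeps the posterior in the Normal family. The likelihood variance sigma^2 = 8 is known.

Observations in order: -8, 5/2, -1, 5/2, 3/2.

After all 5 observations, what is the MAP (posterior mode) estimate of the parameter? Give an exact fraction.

7/66

obs 1: x=-8 → posterior Normal(-24/13, 40/13)
obs 2: x=5/2 → posterior Normal(-23/36, 20/9)
obs 3: x=-1 → posterior Normal(-33/46, 40/23)
obs 4: x=5/2 → posterior Normal(-1/7, 10/7)
obs 5: x=3/2 → posterior Normal(7/66, 40/33)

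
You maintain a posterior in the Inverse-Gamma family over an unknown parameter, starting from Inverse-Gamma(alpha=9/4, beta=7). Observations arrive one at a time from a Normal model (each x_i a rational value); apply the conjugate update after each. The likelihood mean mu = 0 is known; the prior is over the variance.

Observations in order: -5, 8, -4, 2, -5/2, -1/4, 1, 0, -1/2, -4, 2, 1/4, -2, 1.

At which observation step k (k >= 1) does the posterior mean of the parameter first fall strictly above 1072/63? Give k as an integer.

obs 1: x=-5 → posterior Inverse-Gamma(11/4, 39/2)
obs 2: x=8 → posterior Inverse-Gamma(13/4, 103/2)
obs 3: x=-4 → posterior Inverse-Gamma(15/4, 119/2)
obs 4: x=2 → posterior Inverse-Gamma(17/4, 123/2)
obs 5: x=-5/2 → posterior Inverse-Gamma(19/4, 517/8)
obs 6: x=-1/4 → posterior Inverse-Gamma(21/4, 2069/32)
obs 7: x=1 → posterior Inverse-Gamma(23/4, 2085/32)
obs 8: x=0 → posterior Inverse-Gamma(25/4, 2085/32)
obs 9: x=-1/2 → posterior Inverse-Gamma(27/4, 2089/32)
obs 10: x=-4 → posterior Inverse-Gamma(29/4, 2345/32)
obs 11: x=2 → posterior Inverse-Gamma(31/4, 2409/32)
obs 12: x=1/4 → posterior Inverse-Gamma(33/4, 1205/16)
obs 13: x=-2 → posterior Inverse-Gamma(35/4, 1237/16)
obs 14: x=1 → posterior Inverse-Gamma(37/4, 1245/16)

k = 2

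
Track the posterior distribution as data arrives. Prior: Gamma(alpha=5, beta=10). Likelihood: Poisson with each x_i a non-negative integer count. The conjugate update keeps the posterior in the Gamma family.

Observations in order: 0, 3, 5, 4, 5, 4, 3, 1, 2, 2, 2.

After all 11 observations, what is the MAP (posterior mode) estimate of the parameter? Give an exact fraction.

obs 1: x=0 → posterior Gamma(5, 11)
obs 2: x=3 → posterior Gamma(8, 12)
obs 3: x=5 → posterior Gamma(13, 13)
obs 4: x=4 → posterior Gamma(17, 14)
obs 5: x=5 → posterior Gamma(22, 15)
obs 6: x=4 → posterior Gamma(26, 16)
obs 7: x=3 → posterior Gamma(29, 17)
obs 8: x=1 → posterior Gamma(30, 18)
obs 9: x=2 → posterior Gamma(32, 19)
obs 10: x=2 → posterior Gamma(34, 20)
obs 11: x=2 → posterior Gamma(36, 21)

5/3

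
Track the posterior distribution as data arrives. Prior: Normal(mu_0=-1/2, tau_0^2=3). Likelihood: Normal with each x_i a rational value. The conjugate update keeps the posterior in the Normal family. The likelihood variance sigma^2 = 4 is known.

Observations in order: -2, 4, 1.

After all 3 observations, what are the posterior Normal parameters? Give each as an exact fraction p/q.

obs 1: x=-2 → posterior Normal(-8/7, 12/7)
obs 2: x=4 → posterior Normal(2/5, 6/5)
obs 3: x=1 → posterior Normal(7/13, 12/13)

mu_0=7/13, tau_0^2=12/13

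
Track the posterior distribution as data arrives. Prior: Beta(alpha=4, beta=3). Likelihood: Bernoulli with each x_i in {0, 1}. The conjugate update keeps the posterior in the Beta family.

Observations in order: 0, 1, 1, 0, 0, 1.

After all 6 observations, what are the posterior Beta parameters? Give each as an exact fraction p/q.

obs 1: x=0 → posterior Beta(4, 4)
obs 2: x=1 → posterior Beta(5, 4)
obs 3: x=1 → posterior Beta(6, 4)
obs 4: x=0 → posterior Beta(6, 5)
obs 5: x=0 → posterior Beta(6, 6)
obs 6: x=1 → posterior Beta(7, 6)

alpha=7, beta=6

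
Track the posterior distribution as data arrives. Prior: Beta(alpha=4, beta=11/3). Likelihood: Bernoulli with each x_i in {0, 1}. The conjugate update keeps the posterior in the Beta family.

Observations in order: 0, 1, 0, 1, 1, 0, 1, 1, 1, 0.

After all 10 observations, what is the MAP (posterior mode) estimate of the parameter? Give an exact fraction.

obs 1: x=0 → posterior Beta(4, 14/3)
obs 2: x=1 → posterior Beta(5, 14/3)
obs 3: x=0 → posterior Beta(5, 17/3)
obs 4: x=1 → posterior Beta(6, 17/3)
obs 5: x=1 → posterior Beta(7, 17/3)
obs 6: x=0 → posterior Beta(7, 20/3)
obs 7: x=1 → posterior Beta(8, 20/3)
obs 8: x=1 → posterior Beta(9, 20/3)
obs 9: x=1 → posterior Beta(10, 20/3)
obs 10: x=0 → posterior Beta(10, 23/3)

27/47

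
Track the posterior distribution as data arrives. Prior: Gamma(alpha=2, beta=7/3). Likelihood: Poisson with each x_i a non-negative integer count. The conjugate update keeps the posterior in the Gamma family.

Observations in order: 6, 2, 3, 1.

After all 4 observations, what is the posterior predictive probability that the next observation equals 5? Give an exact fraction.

obs 1: x=6 → posterior Gamma(8, 10/3)
obs 2: x=2 → posterior Gamma(10, 13/3)
obs 3: x=3 → posterior Gamma(13, 16/3)
obs 4: x=1 → posterior Gamma(14, 19/3)

207943886995052941142613/4008122151627295705726976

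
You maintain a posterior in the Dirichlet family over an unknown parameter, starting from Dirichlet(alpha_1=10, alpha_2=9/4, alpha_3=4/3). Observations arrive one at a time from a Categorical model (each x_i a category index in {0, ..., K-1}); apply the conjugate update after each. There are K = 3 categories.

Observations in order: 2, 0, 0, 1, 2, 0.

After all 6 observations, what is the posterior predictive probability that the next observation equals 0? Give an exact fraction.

obs 1: x=2 → posterior Dirichlet(10, 9/4, 7/3)
obs 2: x=0 → posterior Dirichlet(11, 9/4, 7/3)
obs 3: x=0 → posterior Dirichlet(12, 9/4, 7/3)
obs 4: x=1 → posterior Dirichlet(12, 13/4, 7/3)
obs 5: x=2 → posterior Dirichlet(12, 13/4, 10/3)
obs 6: x=0 → posterior Dirichlet(13, 13/4, 10/3)

156/235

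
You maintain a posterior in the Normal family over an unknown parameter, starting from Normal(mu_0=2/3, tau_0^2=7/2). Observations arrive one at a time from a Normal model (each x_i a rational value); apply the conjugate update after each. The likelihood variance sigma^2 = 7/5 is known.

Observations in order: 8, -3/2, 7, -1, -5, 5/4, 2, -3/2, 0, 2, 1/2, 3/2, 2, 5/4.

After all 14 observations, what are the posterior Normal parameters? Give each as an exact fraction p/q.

mu_0=503/432, tau_0^2=7/72

obs 1: x=8 → posterior Normal(124/21, 1)
obs 2: x=-3/2 → posterior Normal(203/72, 7/12)
obs 3: x=7 → posterior Normal(413/102, 7/17)
obs 4: x=-1 → posterior Normal(383/132, 7/22)
obs 5: x=-5 → posterior Normal(233/162, 7/27)
obs 6: x=5/4 → posterior Normal(541/384, 7/32)
obs 7: x=2 → posterior Normal(661/444, 7/37)
obs 8: x=-3/2 → posterior Normal(571/504, 1/6)
obs 9: x=0 → posterior Normal(571/564, 7/47)
obs 10: x=2 → posterior Normal(691/624, 7/52)
obs 11: x=1/2 → posterior Normal(721/684, 7/57)
obs 12: x=3/2 → posterior Normal(811/744, 7/62)
obs 13: x=2 → posterior Normal(931/804, 7/67)
obs 14: x=5/4 → posterior Normal(503/432, 7/72)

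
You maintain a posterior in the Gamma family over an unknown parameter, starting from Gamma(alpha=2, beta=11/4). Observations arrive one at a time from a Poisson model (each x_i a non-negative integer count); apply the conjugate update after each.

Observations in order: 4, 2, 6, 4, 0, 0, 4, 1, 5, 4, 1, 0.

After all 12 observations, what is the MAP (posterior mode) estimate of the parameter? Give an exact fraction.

obs 1: x=4 → posterior Gamma(6, 15/4)
obs 2: x=2 → posterior Gamma(8, 19/4)
obs 3: x=6 → posterior Gamma(14, 23/4)
obs 4: x=4 → posterior Gamma(18, 27/4)
obs 5: x=0 → posterior Gamma(18, 31/4)
obs 6: x=0 → posterior Gamma(18, 35/4)
obs 7: x=4 → posterior Gamma(22, 39/4)
obs 8: x=1 → posterior Gamma(23, 43/4)
obs 9: x=5 → posterior Gamma(28, 47/4)
obs 10: x=4 → posterior Gamma(32, 51/4)
obs 11: x=1 → posterior Gamma(33, 55/4)
obs 12: x=0 → posterior Gamma(33, 59/4)

128/59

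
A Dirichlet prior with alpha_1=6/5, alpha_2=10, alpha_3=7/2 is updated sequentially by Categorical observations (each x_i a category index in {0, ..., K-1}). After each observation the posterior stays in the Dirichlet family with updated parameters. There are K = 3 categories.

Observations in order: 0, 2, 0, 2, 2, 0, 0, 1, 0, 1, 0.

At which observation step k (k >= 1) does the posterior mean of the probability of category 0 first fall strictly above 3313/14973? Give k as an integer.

k = 7

obs 1: x=0 → posterior Dirichlet(11/5, 10, 7/2)
obs 2: x=2 → posterior Dirichlet(11/5, 10, 9/2)
obs 3: x=0 → posterior Dirichlet(16/5, 10, 9/2)
obs 4: x=2 → posterior Dirichlet(16/5, 10, 11/2)
obs 5: x=2 → posterior Dirichlet(16/5, 10, 13/2)
obs 6: x=0 → posterior Dirichlet(21/5, 10, 13/2)
obs 7: x=0 → posterior Dirichlet(26/5, 10, 13/2)
obs 8: x=1 → posterior Dirichlet(26/5, 11, 13/2)
obs 9: x=0 → posterior Dirichlet(31/5, 11, 13/2)
obs 10: x=1 → posterior Dirichlet(31/5, 12, 13/2)
obs 11: x=0 → posterior Dirichlet(36/5, 12, 13/2)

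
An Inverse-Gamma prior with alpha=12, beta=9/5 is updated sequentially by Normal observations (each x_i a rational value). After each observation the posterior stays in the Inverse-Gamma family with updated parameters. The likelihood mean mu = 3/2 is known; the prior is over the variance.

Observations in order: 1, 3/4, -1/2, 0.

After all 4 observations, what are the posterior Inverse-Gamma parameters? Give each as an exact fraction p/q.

alpha=14, beta=853/160

obs 1: x=1 → posterior Inverse-Gamma(25/2, 77/40)
obs 2: x=3/4 → posterior Inverse-Gamma(13, 353/160)
obs 3: x=-1/2 → posterior Inverse-Gamma(27/2, 673/160)
obs 4: x=0 → posterior Inverse-Gamma(14, 853/160)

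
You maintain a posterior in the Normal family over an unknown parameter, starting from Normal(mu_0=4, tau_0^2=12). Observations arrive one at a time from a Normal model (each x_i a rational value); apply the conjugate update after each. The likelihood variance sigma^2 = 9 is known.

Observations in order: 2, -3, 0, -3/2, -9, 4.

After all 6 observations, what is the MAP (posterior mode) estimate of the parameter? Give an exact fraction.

-2/3

obs 1: x=2 → posterior Normal(20/7, 36/7)
obs 2: x=-3 → posterior Normal(8/11, 36/11)
obs 3: x=0 → posterior Normal(8/15, 12/5)
obs 4: x=-3/2 → posterior Normal(2/19, 36/19)
obs 5: x=-9 → posterior Normal(-34/23, 36/23)
obs 6: x=4 → posterior Normal(-2/3, 4/3)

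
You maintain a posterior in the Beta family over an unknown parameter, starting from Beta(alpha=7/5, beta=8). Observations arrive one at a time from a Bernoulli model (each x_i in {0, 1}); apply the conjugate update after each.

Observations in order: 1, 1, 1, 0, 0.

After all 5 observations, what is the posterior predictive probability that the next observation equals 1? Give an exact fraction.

11/36

obs 1: x=1 → posterior Beta(12/5, 8)
obs 2: x=1 → posterior Beta(17/5, 8)
obs 3: x=1 → posterior Beta(22/5, 8)
obs 4: x=0 → posterior Beta(22/5, 9)
obs 5: x=0 → posterior Beta(22/5, 10)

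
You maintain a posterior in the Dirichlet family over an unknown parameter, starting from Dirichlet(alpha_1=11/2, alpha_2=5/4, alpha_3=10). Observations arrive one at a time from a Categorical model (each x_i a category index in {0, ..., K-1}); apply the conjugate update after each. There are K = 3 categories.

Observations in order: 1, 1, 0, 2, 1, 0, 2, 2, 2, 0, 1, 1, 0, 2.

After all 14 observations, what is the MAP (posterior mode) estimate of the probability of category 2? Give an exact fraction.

56/111

obs 1: x=1 → posterior Dirichlet(11/2, 9/4, 10)
obs 2: x=1 → posterior Dirichlet(11/2, 13/4, 10)
obs 3: x=0 → posterior Dirichlet(13/2, 13/4, 10)
obs 4: x=2 → posterior Dirichlet(13/2, 13/4, 11)
obs 5: x=1 → posterior Dirichlet(13/2, 17/4, 11)
obs 6: x=0 → posterior Dirichlet(15/2, 17/4, 11)
obs 7: x=2 → posterior Dirichlet(15/2, 17/4, 12)
obs 8: x=2 → posterior Dirichlet(15/2, 17/4, 13)
obs 9: x=2 → posterior Dirichlet(15/2, 17/4, 14)
obs 10: x=0 → posterior Dirichlet(17/2, 17/4, 14)
obs 11: x=1 → posterior Dirichlet(17/2, 21/4, 14)
obs 12: x=1 → posterior Dirichlet(17/2, 25/4, 14)
obs 13: x=0 → posterior Dirichlet(19/2, 25/4, 14)
obs 14: x=2 → posterior Dirichlet(19/2, 25/4, 15)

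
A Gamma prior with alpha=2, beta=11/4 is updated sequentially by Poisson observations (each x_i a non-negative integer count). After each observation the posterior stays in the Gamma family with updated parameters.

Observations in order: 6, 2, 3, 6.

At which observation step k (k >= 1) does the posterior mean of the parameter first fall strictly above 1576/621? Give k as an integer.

obs 1: x=6 → posterior Gamma(8, 15/4)
obs 2: x=2 → posterior Gamma(10, 19/4)
obs 3: x=3 → posterior Gamma(13, 23/4)
obs 4: x=6 → posterior Gamma(19, 27/4)

k = 4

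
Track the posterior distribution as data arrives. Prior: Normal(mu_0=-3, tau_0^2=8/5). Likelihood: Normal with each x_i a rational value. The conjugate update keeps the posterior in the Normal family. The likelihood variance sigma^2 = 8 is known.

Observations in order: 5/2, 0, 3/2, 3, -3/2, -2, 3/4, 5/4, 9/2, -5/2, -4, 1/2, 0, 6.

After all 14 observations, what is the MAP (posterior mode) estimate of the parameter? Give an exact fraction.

-5/19

obs 1: x=5/2 → posterior Normal(-25/12, 4/3)
obs 2: x=0 → posterior Normal(-25/14, 8/7)
obs 3: x=3/2 → posterior Normal(-11/8, 1)
obs 4: x=3 → posterior Normal(-8/9, 8/9)
obs 5: x=-3/2 → posterior Normal(-19/20, 4/5)
obs 6: x=-2 → posterior Normal(-23/22, 8/11)
obs 7: x=3/4 → posterior Normal(-43/48, 2/3)
obs 8: x=5/4 → posterior Normal(-19/26, 8/13)
obs 9: x=9/2 → posterior Normal(-5/14, 4/7)
obs 10: x=-5/2 → posterior Normal(-1/2, 8/15)
obs 11: x=-4 → posterior Normal(-23/32, 1/2)
obs 12: x=1/2 → posterior Normal(-11/17, 8/17)
obs 13: x=0 → posterior Normal(-11/18, 4/9)
obs 14: x=6 → posterior Normal(-5/19, 8/19)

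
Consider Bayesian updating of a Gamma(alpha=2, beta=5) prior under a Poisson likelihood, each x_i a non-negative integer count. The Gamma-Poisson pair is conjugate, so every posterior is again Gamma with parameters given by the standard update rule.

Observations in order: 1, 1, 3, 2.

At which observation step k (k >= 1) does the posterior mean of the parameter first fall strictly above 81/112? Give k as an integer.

obs 1: x=1 → posterior Gamma(3, 6)
obs 2: x=1 → posterior Gamma(4, 7)
obs 3: x=3 → posterior Gamma(7, 8)
obs 4: x=2 → posterior Gamma(9, 9)

k = 3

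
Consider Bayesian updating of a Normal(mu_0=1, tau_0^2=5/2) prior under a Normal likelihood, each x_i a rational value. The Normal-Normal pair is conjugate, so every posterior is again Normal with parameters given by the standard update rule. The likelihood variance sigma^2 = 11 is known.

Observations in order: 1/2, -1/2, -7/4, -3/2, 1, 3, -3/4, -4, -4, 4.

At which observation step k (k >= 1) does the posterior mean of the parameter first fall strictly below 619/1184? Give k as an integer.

obs 1: x=1/2 → posterior Normal(49/54, 55/27)
obs 2: x=-1/2 → posterior Normal(11/16, 55/32)
obs 3: x=-7/4 → posterior Normal(53/148, 55/37)
obs 4: x=-3/2 → posterior Normal(23/168, 55/42)
obs 5: x=1 → posterior Normal(43/188, 55/47)
obs 6: x=3 → posterior Normal(103/208, 55/52)
obs 7: x=-3/4 → posterior Normal(22/57, 55/57)
obs 8: x=-4 → posterior Normal(1/31, 55/62)
obs 9: x=-4 → posterior Normal(-18/67, 55/67)
obs 10: x=4 → posterior Normal(1/36, 55/72)

k = 3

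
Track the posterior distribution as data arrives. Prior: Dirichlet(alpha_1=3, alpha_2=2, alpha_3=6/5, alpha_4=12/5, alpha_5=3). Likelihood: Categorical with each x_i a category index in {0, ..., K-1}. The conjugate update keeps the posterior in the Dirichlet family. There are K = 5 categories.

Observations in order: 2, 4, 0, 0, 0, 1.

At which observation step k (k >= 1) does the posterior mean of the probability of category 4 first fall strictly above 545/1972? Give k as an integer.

k = 2

obs 1: x=2 → posterior Dirichlet(3, 2, 11/5, 12/5, 3)
obs 2: x=4 → posterior Dirichlet(3, 2, 11/5, 12/5, 4)
obs 3: x=0 → posterior Dirichlet(4, 2, 11/5, 12/5, 4)
obs 4: x=0 → posterior Dirichlet(5, 2, 11/5, 12/5, 4)
obs 5: x=0 → posterior Dirichlet(6, 2, 11/5, 12/5, 4)
obs 6: x=1 → posterior Dirichlet(6, 3, 11/5, 12/5, 4)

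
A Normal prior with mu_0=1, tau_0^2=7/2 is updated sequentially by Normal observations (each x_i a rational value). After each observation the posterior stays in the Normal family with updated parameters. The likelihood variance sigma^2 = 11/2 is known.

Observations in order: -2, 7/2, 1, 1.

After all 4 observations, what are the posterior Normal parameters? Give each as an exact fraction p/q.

obs 1: x=-2 → posterior Normal(-1/6, 77/36)
obs 2: x=7/2 → posterior Normal(43/50, 77/50)
obs 3: x=1 → posterior Normal(57/64, 77/64)
obs 4: x=1 → posterior Normal(71/78, 77/78)

mu_0=71/78, tau_0^2=77/78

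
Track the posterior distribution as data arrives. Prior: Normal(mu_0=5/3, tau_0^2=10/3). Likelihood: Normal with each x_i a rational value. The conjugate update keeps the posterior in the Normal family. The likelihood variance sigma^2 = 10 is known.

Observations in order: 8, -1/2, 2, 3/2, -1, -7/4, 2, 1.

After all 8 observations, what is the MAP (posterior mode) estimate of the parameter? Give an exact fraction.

65/44

obs 1: x=8 → posterior Normal(13/4, 5/2)
obs 2: x=-1/2 → posterior Normal(5/2, 2)
obs 3: x=2 → posterior Normal(29/12, 5/3)
obs 4: x=3/2 → posterior Normal(16/7, 10/7)
obs 5: x=-1 → posterior Normal(15/8, 5/4)
obs 6: x=-7/4 → posterior Normal(53/36, 10/9)
obs 7: x=2 → posterior Normal(61/40, 1)
obs 8: x=1 → posterior Normal(65/44, 10/11)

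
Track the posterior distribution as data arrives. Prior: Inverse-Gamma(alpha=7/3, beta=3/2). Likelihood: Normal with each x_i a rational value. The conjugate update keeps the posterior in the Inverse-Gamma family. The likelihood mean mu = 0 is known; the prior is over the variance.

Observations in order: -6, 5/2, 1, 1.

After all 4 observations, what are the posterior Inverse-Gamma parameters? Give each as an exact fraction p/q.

alpha=13/3, beta=189/8

obs 1: x=-6 → posterior Inverse-Gamma(17/6, 39/2)
obs 2: x=5/2 → posterior Inverse-Gamma(10/3, 181/8)
obs 3: x=1 → posterior Inverse-Gamma(23/6, 185/8)
obs 4: x=1 → posterior Inverse-Gamma(13/3, 189/8)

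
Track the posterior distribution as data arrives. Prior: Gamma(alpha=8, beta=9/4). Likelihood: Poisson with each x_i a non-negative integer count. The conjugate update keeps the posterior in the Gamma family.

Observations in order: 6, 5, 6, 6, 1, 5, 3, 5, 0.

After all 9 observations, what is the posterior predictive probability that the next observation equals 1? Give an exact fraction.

44651456001241406189036852831174284154015504668677749577909708023071289062500/561073402121731173607666208963712157775646236340963964052513752233891761335201

obs 1: x=6 → posterior Gamma(14, 13/4)
obs 2: x=5 → posterior Gamma(19, 17/4)
obs 3: x=6 → posterior Gamma(25, 21/4)
obs 4: x=6 → posterior Gamma(31, 25/4)
obs 5: x=1 → posterior Gamma(32, 29/4)
obs 6: x=5 → posterior Gamma(37, 33/4)
obs 7: x=3 → posterior Gamma(40, 37/4)
obs 8: x=5 → posterior Gamma(45, 41/4)
obs 9: x=0 → posterior Gamma(45, 45/4)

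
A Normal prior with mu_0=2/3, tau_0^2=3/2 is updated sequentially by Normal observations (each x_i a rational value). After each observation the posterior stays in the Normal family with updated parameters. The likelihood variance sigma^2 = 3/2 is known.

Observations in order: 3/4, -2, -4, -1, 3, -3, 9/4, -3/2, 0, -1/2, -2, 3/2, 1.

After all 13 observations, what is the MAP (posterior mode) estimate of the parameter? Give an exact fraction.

obs 1: x=3/4 → posterior Normal(17/24, 3/4)
obs 2: x=-2 → posterior Normal(-7/36, 1/2)
obs 3: x=-4 → posterior Normal(-55/48, 3/8)
obs 4: x=-1 → posterior Normal(-67/60, 3/10)
obs 5: x=3 → posterior Normal(-31/72, 1/4)
obs 6: x=-3 → posterior Normal(-67/84, 3/14)
obs 7: x=9/4 → posterior Normal(-5/12, 3/16)
obs 8: x=-3/2 → posterior Normal(-29/54, 1/6)
obs 9: x=0 → posterior Normal(-29/60, 3/20)
obs 10: x=-1/2 → posterior Normal(-16/33, 3/22)
obs 11: x=-2 → posterior Normal(-11/18, 1/8)
obs 12: x=3/2 → posterior Normal(-35/78, 3/26)
obs 13: x=1 → posterior Normal(-29/84, 3/28)

-29/84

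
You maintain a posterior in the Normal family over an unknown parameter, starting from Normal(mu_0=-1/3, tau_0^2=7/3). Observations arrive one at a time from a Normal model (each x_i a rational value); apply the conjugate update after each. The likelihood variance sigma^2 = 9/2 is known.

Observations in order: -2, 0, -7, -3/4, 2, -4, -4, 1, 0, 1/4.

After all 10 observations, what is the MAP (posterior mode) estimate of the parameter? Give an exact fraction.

-212/167

obs 1: x=-2 → posterior Normal(-37/41, 63/41)
obs 2: x=0 → posterior Normal(-37/55, 63/55)
obs 3: x=-7 → posterior Normal(-45/23, 21/23)
obs 4: x=-3/4 → posterior Normal(-291/166, 63/83)
obs 5: x=2 → posterior Normal(-235/194, 63/97)
obs 6: x=-4 → posterior Normal(-347/222, 21/37)
obs 7: x=-4 → posterior Normal(-459/250, 63/125)
obs 8: x=1 → posterior Normal(-431/278, 63/139)
obs 9: x=0 → posterior Normal(-431/306, 7/17)
obs 10: x=1/4 → posterior Normal(-212/167, 63/167)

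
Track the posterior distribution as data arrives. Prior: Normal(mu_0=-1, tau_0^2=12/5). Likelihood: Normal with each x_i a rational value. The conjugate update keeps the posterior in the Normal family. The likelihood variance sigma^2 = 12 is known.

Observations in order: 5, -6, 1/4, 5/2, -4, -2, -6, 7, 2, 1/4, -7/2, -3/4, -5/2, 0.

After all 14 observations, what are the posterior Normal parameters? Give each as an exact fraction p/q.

obs 1: x=5 → posterior Normal(0, 2)
obs 2: x=-6 → posterior Normal(-6/7, 12/7)
obs 3: x=1/4 → posterior Normal(-23/32, 3/2)
obs 4: x=5/2 → posterior Normal(-13/36, 4/3)
obs 5: x=-4 → posterior Normal(-29/40, 6/5)
obs 6: x=-2 → posterior Normal(-37/44, 12/11)
obs 7: x=-6 → posterior Normal(-61/48, 1)
obs 8: x=7 → posterior Normal(-33/52, 12/13)
obs 9: x=2 → posterior Normal(-25/56, 6/7)
obs 10: x=1/4 → posterior Normal(-2/5, 4/5)
obs 11: x=-7/2 → posterior Normal(-19/32, 3/4)
obs 12: x=-3/4 → posterior Normal(-41/68, 12/17)
obs 13: x=-5/2 → posterior Normal(-17/24, 2/3)
obs 14: x=0 → posterior Normal(-51/76, 12/19)

mu_0=-51/76, tau_0^2=12/19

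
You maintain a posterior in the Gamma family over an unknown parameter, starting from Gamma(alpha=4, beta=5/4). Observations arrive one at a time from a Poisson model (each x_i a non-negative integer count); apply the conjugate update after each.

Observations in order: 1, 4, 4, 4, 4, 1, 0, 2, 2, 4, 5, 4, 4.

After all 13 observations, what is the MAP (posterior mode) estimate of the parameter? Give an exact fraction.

obs 1: x=1 → posterior Gamma(5, 9/4)
obs 2: x=4 → posterior Gamma(9, 13/4)
obs 3: x=4 → posterior Gamma(13, 17/4)
obs 4: x=4 → posterior Gamma(17, 21/4)
obs 5: x=4 → posterior Gamma(21, 25/4)
obs 6: x=1 → posterior Gamma(22, 29/4)
obs 7: x=0 → posterior Gamma(22, 33/4)
obs 8: x=2 → posterior Gamma(24, 37/4)
obs 9: x=2 → posterior Gamma(26, 41/4)
obs 10: x=4 → posterior Gamma(30, 45/4)
obs 11: x=5 → posterior Gamma(35, 49/4)
obs 12: x=4 → posterior Gamma(39, 53/4)
obs 13: x=4 → posterior Gamma(43, 57/4)

56/19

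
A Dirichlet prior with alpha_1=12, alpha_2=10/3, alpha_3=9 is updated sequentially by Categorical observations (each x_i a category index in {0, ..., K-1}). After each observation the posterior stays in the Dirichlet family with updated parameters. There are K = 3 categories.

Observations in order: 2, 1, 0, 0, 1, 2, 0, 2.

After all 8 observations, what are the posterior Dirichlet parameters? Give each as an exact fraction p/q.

alpha_1=15, alpha_2=16/3, alpha_3=12

obs 1: x=2 → posterior Dirichlet(12, 10/3, 10)
obs 2: x=1 → posterior Dirichlet(12, 13/3, 10)
obs 3: x=0 → posterior Dirichlet(13, 13/3, 10)
obs 4: x=0 → posterior Dirichlet(14, 13/3, 10)
obs 5: x=1 → posterior Dirichlet(14, 16/3, 10)
obs 6: x=2 → posterior Dirichlet(14, 16/3, 11)
obs 7: x=0 → posterior Dirichlet(15, 16/3, 11)
obs 8: x=2 → posterior Dirichlet(15, 16/3, 12)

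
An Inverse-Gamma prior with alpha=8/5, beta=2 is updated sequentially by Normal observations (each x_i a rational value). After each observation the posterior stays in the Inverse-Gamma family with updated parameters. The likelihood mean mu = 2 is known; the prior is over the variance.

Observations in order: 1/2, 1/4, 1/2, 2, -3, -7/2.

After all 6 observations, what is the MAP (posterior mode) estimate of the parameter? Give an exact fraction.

obs 1: x=1/2 → posterior Inverse-Gamma(21/10, 25/8)
obs 2: x=1/4 → posterior Inverse-Gamma(13/5, 149/32)
obs 3: x=1/2 → posterior Inverse-Gamma(31/10, 185/32)
obs 4: x=2 → posterior Inverse-Gamma(18/5, 185/32)
obs 5: x=-3 → posterior Inverse-Gamma(41/10, 585/32)
obs 6: x=-7/2 → posterior Inverse-Gamma(23/5, 1069/32)

5345/896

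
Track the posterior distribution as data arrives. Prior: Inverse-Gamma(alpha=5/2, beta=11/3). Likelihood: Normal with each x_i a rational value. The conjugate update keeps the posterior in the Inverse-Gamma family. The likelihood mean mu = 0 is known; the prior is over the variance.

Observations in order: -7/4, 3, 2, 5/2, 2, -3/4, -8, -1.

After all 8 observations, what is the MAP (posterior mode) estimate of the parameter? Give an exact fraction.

2381/360

obs 1: x=-7/4 → posterior Inverse-Gamma(3, 499/96)
obs 2: x=3 → posterior Inverse-Gamma(7/2, 931/96)
obs 3: x=2 → posterior Inverse-Gamma(4, 1123/96)
obs 4: x=5/2 → posterior Inverse-Gamma(9/2, 1423/96)
obs 5: x=2 → posterior Inverse-Gamma(5, 1615/96)
obs 6: x=-3/4 → posterior Inverse-Gamma(11/2, 821/48)
obs 7: x=-8 → posterior Inverse-Gamma(6, 2357/48)
obs 8: x=-1 → posterior Inverse-Gamma(13/2, 2381/48)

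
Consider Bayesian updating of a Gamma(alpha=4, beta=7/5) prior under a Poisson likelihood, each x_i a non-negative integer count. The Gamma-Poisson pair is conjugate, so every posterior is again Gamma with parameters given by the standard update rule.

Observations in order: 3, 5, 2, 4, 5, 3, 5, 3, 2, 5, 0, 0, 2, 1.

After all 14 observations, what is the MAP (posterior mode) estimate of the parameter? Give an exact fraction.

obs 1: x=3 → posterior Gamma(7, 12/5)
obs 2: x=5 → posterior Gamma(12, 17/5)
obs 3: x=2 → posterior Gamma(14, 22/5)
obs 4: x=4 → posterior Gamma(18, 27/5)
obs 5: x=5 → posterior Gamma(23, 32/5)
obs 6: x=3 → posterior Gamma(26, 37/5)
obs 7: x=5 → posterior Gamma(31, 42/5)
obs 8: x=3 → posterior Gamma(34, 47/5)
obs 9: x=2 → posterior Gamma(36, 52/5)
obs 10: x=5 → posterior Gamma(41, 57/5)
obs 11: x=0 → posterior Gamma(41, 62/5)
obs 12: x=0 → posterior Gamma(41, 67/5)
obs 13: x=2 → posterior Gamma(43, 72/5)
obs 14: x=1 → posterior Gamma(44, 77/5)

215/77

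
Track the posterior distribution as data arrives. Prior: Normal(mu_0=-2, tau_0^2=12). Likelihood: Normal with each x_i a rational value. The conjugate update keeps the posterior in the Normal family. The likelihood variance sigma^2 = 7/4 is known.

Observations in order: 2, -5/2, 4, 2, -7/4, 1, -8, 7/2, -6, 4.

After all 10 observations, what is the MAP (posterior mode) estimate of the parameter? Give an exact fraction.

-98/487

obs 1: x=2 → posterior Normal(82/55, 84/55)
obs 2: x=-5/2 → posterior Normal(-38/103, 84/103)
obs 3: x=4 → posterior Normal(154/151, 84/151)
obs 4: x=2 → posterior Normal(250/199, 84/199)
obs 5: x=-7/4 → posterior Normal(166/247, 84/247)
obs 6: x=1 → posterior Normal(214/295, 84/295)
obs 7: x=-8 → posterior Normal(-170/343, 12/49)
obs 8: x=7/2 → posterior Normal(-2/391, 84/391)
obs 9: x=-6 → posterior Normal(-290/439, 84/439)
obs 10: x=4 → posterior Normal(-98/487, 84/487)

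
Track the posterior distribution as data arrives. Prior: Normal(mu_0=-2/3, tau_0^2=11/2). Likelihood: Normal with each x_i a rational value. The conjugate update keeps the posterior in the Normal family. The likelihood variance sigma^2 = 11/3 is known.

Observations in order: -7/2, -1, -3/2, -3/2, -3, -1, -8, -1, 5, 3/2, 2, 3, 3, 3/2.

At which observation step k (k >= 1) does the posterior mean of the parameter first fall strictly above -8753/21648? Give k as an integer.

obs 1: x=-7/2 → posterior Normal(-71/30, 11/5)
obs 2: x=-1 → posterior Normal(-89/48, 11/8)
obs 3: x=-3/2 → posterior Normal(-58/33, 1)
obs 4: x=-3/2 → posterior Normal(-143/84, 11/14)
obs 5: x=-3 → posterior Normal(-197/102, 11/17)
obs 6: x=-1 → posterior Normal(-43/24, 11/20)
obs 7: x=-8 → posterior Normal(-359/138, 11/23)
obs 8: x=-1 → posterior Normal(-29/12, 11/26)
obs 9: x=5 → posterior Normal(-287/174, 11/29)
obs 10: x=3/2 → posterior Normal(-65/48, 11/32)
obs 11: x=2 → posterior Normal(-16/15, 11/35)
obs 12: x=3 → posterior Normal(-85/114, 11/38)
obs 13: x=3 → posterior Normal(-58/123, 11/41)
obs 14: x=3/2 → posterior Normal(-89/264, 1/4)

k = 14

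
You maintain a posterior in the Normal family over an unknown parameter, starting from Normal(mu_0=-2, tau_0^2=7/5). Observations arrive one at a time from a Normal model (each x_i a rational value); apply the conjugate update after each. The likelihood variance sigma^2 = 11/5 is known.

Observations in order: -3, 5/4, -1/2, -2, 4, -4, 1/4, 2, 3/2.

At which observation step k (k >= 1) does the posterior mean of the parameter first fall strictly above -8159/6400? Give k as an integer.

k = 3

obs 1: x=-3 → posterior Normal(-43/18, 77/90)
obs 2: x=5/4 → posterior Normal(-137/100, 77/125)
obs 3: x=-1/2 → posterior Normal(-151/128, 77/160)
obs 4: x=-2 → posterior Normal(-69/52, 77/195)
obs 5: x=4 → posterior Normal(-95/184, 77/230)
obs 6: x=-4 → posterior Normal(-207/212, 77/265)
obs 7: x=1/4 → posterior Normal(-5/6, 77/300)
obs 8: x=2 → posterior Normal(-36/67, 77/335)
obs 9: x=3/2 → posterior Normal(-51/148, 77/370)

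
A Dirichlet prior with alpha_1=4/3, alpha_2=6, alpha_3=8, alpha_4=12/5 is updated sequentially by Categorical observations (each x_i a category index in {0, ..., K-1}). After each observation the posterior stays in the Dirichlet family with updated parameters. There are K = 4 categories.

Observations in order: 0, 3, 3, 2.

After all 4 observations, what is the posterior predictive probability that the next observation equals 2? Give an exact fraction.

135/326

obs 1: x=0 → posterior Dirichlet(7/3, 6, 8, 12/5)
obs 2: x=3 → posterior Dirichlet(7/3, 6, 8, 17/5)
obs 3: x=3 → posterior Dirichlet(7/3, 6, 8, 22/5)
obs 4: x=2 → posterior Dirichlet(7/3, 6, 9, 22/5)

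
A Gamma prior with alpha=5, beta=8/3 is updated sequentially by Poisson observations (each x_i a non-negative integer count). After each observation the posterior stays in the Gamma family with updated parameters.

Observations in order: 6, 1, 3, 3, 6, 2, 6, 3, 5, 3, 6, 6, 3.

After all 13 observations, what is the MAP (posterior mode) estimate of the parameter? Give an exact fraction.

171/47

obs 1: x=6 → posterior Gamma(11, 11/3)
obs 2: x=1 → posterior Gamma(12, 14/3)
obs 3: x=3 → posterior Gamma(15, 17/3)
obs 4: x=3 → posterior Gamma(18, 20/3)
obs 5: x=6 → posterior Gamma(24, 23/3)
obs 6: x=2 → posterior Gamma(26, 26/3)
obs 7: x=6 → posterior Gamma(32, 29/3)
obs 8: x=3 → posterior Gamma(35, 32/3)
obs 9: x=5 → posterior Gamma(40, 35/3)
obs 10: x=3 → posterior Gamma(43, 38/3)
obs 11: x=6 → posterior Gamma(49, 41/3)
obs 12: x=6 → posterior Gamma(55, 44/3)
obs 13: x=3 → posterior Gamma(58, 47/3)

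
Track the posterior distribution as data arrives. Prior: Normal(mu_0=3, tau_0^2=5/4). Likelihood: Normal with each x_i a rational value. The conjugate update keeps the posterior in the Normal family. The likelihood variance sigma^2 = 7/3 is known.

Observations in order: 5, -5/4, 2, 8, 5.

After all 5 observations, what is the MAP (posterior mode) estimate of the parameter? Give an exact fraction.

1461/412

obs 1: x=5 → posterior Normal(159/43, 35/43)
obs 2: x=-5/4 → posterior Normal(561/232, 35/58)
obs 3: x=2 → posterior Normal(681/292, 35/73)
obs 4: x=8 → posterior Normal(1161/352, 35/88)
obs 5: x=5 → posterior Normal(1461/412, 35/103)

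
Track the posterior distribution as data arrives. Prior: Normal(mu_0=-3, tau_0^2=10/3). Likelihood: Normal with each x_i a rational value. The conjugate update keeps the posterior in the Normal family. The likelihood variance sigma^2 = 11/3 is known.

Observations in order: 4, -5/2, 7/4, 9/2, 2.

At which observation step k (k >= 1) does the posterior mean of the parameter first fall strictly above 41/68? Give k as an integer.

obs 1: x=4 → posterior Normal(1/3, 110/63)
obs 2: x=-5/2 → posterior Normal(-18/31, 110/93)
obs 3: x=7/4 → posterior Normal(-1/82, 110/123)
obs 4: x=9/2 → posterior Normal(89/102, 110/153)
obs 5: x=2 → posterior Normal(129/122, 110/183)

k = 4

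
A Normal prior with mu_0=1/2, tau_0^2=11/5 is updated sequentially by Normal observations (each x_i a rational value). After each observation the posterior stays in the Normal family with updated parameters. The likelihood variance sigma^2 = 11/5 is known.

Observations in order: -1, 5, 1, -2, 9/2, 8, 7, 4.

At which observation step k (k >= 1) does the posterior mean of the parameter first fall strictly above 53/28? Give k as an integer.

obs 1: x=-1 → posterior Normal(-1/4, 11/10)
obs 2: x=5 → posterior Normal(3/2, 11/15)
obs 3: x=1 → posterior Normal(11/8, 11/20)
obs 4: x=-2 → posterior Normal(7/10, 11/25)
obs 5: x=9/2 → posterior Normal(4/3, 11/30)
obs 6: x=8 → posterior Normal(16/7, 11/35)
obs 7: x=7 → posterior Normal(23/8, 11/40)
obs 8: x=4 → posterior Normal(3, 11/45)

k = 6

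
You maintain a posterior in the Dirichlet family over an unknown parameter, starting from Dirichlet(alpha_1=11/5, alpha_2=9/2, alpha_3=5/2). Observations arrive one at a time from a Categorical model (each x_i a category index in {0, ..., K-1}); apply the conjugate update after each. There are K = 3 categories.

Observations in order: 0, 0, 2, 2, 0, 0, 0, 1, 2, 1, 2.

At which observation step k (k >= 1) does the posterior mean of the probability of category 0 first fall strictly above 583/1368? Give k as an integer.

obs 1: x=0 → posterior Dirichlet(16/5, 9/2, 5/2)
obs 2: x=0 → posterior Dirichlet(21/5, 9/2, 5/2)
obs 3: x=2 → posterior Dirichlet(21/5, 9/2, 7/2)
obs 4: x=2 → posterior Dirichlet(21/5, 9/2, 9/2)
obs 5: x=0 → posterior Dirichlet(26/5, 9/2, 9/2)
obs 6: x=0 → posterior Dirichlet(31/5, 9/2, 9/2)
obs 7: x=0 → posterior Dirichlet(36/5, 9/2, 9/2)
obs 8: x=1 → posterior Dirichlet(36/5, 11/2, 9/2)
obs 9: x=2 → posterior Dirichlet(36/5, 11/2, 11/2)
obs 10: x=1 → posterior Dirichlet(36/5, 13/2, 11/2)
obs 11: x=2 → posterior Dirichlet(36/5, 13/2, 13/2)

k = 7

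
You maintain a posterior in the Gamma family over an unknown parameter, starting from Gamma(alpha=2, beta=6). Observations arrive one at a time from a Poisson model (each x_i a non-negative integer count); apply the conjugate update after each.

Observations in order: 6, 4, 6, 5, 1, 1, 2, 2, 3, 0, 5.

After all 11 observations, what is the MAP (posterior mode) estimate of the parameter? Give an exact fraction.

obs 1: x=6 → posterior Gamma(8, 7)
obs 2: x=4 → posterior Gamma(12, 8)
obs 3: x=6 → posterior Gamma(18, 9)
obs 4: x=5 → posterior Gamma(23, 10)
obs 5: x=1 → posterior Gamma(24, 11)
obs 6: x=1 → posterior Gamma(25, 12)
obs 7: x=2 → posterior Gamma(27, 13)
obs 8: x=2 → posterior Gamma(29, 14)
obs 9: x=3 → posterior Gamma(32, 15)
obs 10: x=0 → posterior Gamma(32, 16)
obs 11: x=5 → posterior Gamma(37, 17)

36/17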